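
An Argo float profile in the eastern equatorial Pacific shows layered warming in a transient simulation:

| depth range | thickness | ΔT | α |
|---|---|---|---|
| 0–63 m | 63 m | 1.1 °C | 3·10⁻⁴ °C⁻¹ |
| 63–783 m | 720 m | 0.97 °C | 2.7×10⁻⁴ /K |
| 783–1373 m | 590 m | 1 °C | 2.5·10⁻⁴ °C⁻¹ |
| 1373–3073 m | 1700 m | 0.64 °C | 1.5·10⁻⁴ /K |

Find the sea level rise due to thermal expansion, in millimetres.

0–63 m: 3×10⁻⁴ × 1.1 × 63 = 0.02079 m
Layer 2: 2.7×10⁻⁴ × 0.97 × 720 = 0.188568 m
1 × 590 × 2.5×10⁻⁴ = 0.14750 m
Layer 4: 0.64 × 1700 × 1.5×10⁻⁴ = 0.16320 m
Δh = 0.02079 + 0.188568 + 0.14750 + 0.16320 = 0.520058 m ≈ 520 mm

Δh ≈ 520 mm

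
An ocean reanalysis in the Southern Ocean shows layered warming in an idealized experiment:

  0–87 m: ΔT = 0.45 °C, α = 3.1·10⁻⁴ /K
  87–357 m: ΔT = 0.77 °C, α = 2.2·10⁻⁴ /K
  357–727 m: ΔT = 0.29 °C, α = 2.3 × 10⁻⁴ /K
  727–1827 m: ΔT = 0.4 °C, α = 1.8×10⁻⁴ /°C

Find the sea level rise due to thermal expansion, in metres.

0.162 m

Layer 1: 87 × 0.45 × 3.1×10⁻⁴ = 0.0121365 m
Layer 2: 270 × 2.2×10⁻⁴ × 0.77 = 0.045738 m
370 × 2.3×10⁻⁴ × 0.29 = 0.024679 m
0.4 × 1100 × 1.8×10⁻⁴ = 0.07920 m
Δh = 0.0121365 + 0.045738 + 0.024679 + 0.07920 = 0.1617535 m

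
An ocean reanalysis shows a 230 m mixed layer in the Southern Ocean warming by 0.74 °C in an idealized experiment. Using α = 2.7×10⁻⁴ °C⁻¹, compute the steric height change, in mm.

46.0 mm

Δh = αΔT·H = 2.7×10⁻⁴ × 0.74 × 230 = 0.045954 m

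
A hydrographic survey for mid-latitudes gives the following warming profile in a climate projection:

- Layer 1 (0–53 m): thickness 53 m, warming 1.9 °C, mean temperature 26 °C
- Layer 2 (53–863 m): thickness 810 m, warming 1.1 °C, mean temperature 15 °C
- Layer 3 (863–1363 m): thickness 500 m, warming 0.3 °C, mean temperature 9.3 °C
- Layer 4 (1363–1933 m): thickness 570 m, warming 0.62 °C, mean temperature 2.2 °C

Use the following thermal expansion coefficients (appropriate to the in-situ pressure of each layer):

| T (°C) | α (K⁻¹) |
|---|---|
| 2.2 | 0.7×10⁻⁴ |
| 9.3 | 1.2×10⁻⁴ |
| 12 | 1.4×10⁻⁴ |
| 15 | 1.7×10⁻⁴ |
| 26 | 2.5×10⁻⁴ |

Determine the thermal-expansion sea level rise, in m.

0.22 m

Layer 1 at 26 °C → α = 2.5×10⁻⁴ K⁻¹
Layer 2 at 15 °C → α = 1.7×10⁻⁴ K⁻¹
Layer 3 at 9.3 °C → α = 1.2×10⁻⁴ K⁻¹
Layer 4 at 2.2 °C → α = 0.7×10⁻⁴ K⁻¹
Layer 1: 2.5×10⁻⁴ × 1.9 × 53 = 0.025175 m
Layer 2: 1.7×10⁻⁴ × 1.1 × 810 = 0.15147 m
863–1363 m: 500 × 0.3 × 1.2×10⁻⁴ = 0.01800 m
Layer 4: 570 × 0.7×10⁻⁴ × 0.62 = 0.024738 m
Δh = 0.025175 + 0.15147 + 0.01800 + 0.024738 = 0.219383 m ≈ 0.22 m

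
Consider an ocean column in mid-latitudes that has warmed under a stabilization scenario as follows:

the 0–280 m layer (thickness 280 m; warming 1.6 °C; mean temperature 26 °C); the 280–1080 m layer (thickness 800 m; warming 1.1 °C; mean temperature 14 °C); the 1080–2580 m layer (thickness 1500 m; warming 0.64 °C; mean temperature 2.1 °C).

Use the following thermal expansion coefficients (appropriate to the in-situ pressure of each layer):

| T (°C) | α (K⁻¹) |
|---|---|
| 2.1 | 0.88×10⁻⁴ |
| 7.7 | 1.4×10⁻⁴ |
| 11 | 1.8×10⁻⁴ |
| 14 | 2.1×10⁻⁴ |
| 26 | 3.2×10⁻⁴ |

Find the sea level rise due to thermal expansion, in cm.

Δh ≈ 41.3 cm

Layer 1 at 26 °C → α = 3.2×10⁻⁴ K⁻¹
Layer 2 at 14 °C → α = 2.1×10⁻⁴ K⁻¹
Layer 3 at 2.1 °C → α = 0.88×10⁻⁴ K⁻¹
Layer 1: 1.6 × 280 × 3.2×10⁻⁴ = 0.14336 m
280–1080 m: 2.1×10⁻⁴ × 1.1 × 800 = 0.18480 m
1500 × 0.64 × 0.88×10⁻⁴ = 0.08448 m
Δh = 0.14336 + 0.18480 + 0.08448 = 0.41264 m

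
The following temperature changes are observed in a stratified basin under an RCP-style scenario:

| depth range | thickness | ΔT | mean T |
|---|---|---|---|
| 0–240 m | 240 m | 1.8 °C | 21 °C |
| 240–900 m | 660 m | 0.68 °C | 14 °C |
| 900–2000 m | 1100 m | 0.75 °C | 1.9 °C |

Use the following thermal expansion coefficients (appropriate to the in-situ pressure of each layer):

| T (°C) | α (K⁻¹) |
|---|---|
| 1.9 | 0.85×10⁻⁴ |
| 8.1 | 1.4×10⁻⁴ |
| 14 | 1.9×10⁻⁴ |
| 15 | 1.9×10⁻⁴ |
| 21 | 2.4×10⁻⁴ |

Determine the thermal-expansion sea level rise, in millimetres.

Δh = 259 mm

Layer 1 at 21 °C → α = 2.4×10⁻⁴ K⁻¹
Layer 2 at 14 °C → α = 1.9×10⁻⁴ K⁻¹
Layer 3 at 1.9 °C → α = 0.85×10⁻⁴ K⁻¹
Layer 1: 2.4×10⁻⁴ × 240 × 1.8 = 0.10368 m
240–900 m: 660 × 1.9×10⁻⁴ × 0.68 = 0.085272 m
Layer 3: 1100 × 0.75 × 0.85×10⁻⁴ = 0.070125 m
Δh = 0.10368 + 0.085272 + 0.070125 = 0.259077 m ≈ 259 mm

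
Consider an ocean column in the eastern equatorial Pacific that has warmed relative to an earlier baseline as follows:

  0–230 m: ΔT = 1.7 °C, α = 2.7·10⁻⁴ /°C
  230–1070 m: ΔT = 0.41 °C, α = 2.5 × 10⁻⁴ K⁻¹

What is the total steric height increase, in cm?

about 19 cm

Layer 1: 1.7 × 2.7×10⁻⁴ × 230 = 0.10557 m
230–1070 m: 840 × 2.5×10⁻⁴ × 0.41 = 0.08610 m
Δh = 0.10557 + 0.08610 = 0.19167 m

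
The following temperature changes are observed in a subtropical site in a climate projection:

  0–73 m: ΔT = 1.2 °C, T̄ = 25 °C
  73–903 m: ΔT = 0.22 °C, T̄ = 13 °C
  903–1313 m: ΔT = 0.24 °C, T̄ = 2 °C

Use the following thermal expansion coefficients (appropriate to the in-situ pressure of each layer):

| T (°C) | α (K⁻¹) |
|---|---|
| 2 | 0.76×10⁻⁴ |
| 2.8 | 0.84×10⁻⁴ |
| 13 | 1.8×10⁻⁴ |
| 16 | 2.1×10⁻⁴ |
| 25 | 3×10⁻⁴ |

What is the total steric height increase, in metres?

Layer 1 at 25 °C → α = 3×10⁻⁴ K⁻¹
Layer 2 at 13 °C → α = 1.8×10⁻⁴ K⁻¹
Layer 3 at 2 °C → α = 0.76×10⁻⁴ K⁻¹
Layer 1: 73 × 1.2 × 3×10⁻⁴ = 0.02628 m
Layer 2: 1.8×10⁻⁴ × 0.22 × 830 = 0.032868 m
903–1313 m: 410 × 0.76×10⁻⁴ × 0.24 = 0.0074784 m
Δh = 0.02628 + 0.032868 + 0.0074784 = 0.0666264 m

about 0.0666 m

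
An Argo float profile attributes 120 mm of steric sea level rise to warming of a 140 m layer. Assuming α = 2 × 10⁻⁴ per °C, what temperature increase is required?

ΔT = Δh/(αH) = 0.12 / (2×10⁻⁴ × 140) ≈ 4.286 K

about 4.29 K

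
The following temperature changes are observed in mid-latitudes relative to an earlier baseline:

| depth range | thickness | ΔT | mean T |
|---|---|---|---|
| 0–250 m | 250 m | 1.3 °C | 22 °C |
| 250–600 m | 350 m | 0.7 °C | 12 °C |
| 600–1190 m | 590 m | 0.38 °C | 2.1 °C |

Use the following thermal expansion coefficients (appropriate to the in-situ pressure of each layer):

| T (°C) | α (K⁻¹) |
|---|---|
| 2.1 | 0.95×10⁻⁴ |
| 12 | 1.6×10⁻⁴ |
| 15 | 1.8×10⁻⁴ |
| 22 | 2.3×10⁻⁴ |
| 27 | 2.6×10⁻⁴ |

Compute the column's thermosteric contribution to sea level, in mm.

Layer 1 at 22 °C → α = 2.3×10⁻⁴ K⁻¹
Layer 2 at 12 °C → α = 1.6×10⁻⁴ K⁻¹
Layer 3 at 2.1 °C → α = 0.95×10⁻⁴ K⁻¹
Layer 1: 1.3 × 250 × 2.3×10⁻⁴ = 0.07475 m
250–600 m: 350 × 1.6×10⁻⁴ × 0.7 = 0.03920 m
Layer 3: 590 × 0.95×10⁻⁴ × 0.38 = 0.021299 m
Δh = 0.07475 + 0.03920 + 0.021299 = 0.135249 m ≈ 135 mm

135 mm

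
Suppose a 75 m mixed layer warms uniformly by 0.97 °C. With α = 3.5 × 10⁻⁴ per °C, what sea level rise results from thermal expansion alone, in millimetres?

25.5 mm

Δh = αΔT·H = 3.5×10⁻⁴ × 0.97 × 75 = 0.0254625 m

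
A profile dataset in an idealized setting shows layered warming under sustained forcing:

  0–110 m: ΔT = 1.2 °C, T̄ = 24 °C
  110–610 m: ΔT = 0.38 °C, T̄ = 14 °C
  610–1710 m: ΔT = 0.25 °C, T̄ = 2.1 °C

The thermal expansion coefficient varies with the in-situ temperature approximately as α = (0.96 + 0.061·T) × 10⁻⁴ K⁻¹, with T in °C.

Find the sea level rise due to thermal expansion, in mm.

Layer 1: α = (0.96 + 0.061×24)×10⁻⁴ = 2.424×10⁻⁴ K⁻¹
Layer 2: α = (0.96 + 0.061×14)×10⁻⁴ = 1.814×10⁻⁴ K⁻¹
Layer 3: α = (0.96 + 0.061×2.1)×10⁻⁴ = 1.0881×10⁻⁴ K⁻¹
0–110 m: 110 × 1.2 × 2.424×10⁻⁴ = 0.0319968 m
Layer 2: 500 × 0.38 × 1.814×10⁻⁴ = 0.034466 m
Layer 3: 0.25 × 1100 × 1.0881×10⁻⁴ = 0.02992275 m
Δh = 0.0319968 + 0.034466 + 0.02992275 = 0.09638555 m

96.4 mm of thermosteric rise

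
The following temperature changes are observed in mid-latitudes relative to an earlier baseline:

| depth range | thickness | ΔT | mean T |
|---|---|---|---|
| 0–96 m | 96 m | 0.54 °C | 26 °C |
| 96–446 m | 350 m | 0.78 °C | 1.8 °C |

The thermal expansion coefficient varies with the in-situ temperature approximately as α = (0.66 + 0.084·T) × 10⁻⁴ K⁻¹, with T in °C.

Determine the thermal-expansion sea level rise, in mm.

about 37 mm

Layer 1: α = (0.66 + 0.084×26)×10⁻⁴ = 2.844×10⁻⁴ K⁻¹
Layer 2: α = (0.66 + 0.084×1.8)×10⁻⁴ = 0.8112×10⁻⁴ K⁻¹
2.844×10⁻⁴ × 0.54 × 96 = 0.014743296 m
96–446 m: 0.78 × 350 × 0.8112×10⁻⁴ = 0.02214576 m
Δh = 0.014743296 + 0.02214576 = 0.036889056 m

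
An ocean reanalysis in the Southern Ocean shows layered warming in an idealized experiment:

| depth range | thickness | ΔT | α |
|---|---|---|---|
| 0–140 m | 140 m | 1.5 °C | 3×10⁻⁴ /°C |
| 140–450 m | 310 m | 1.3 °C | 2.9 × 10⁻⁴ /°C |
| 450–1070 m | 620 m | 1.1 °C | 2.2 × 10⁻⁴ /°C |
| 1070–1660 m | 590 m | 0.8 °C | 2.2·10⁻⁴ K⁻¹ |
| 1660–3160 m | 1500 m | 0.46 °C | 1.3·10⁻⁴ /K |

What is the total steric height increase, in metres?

0.52 m

Layer 1: 1.5 × 140 × 3×10⁻⁴ = 0.06300 m
140–450 m: 310 × 1.3 × 2.9×10⁻⁴ = 0.11687 m
450–1070 m: 620 × 1.1 × 2.2×10⁻⁴ = 0.15004 m
Layer 4: 2.2×10⁻⁴ × 0.8 × 590 = 0.10384 m
Layer 5: 0.46 × 1.3×10⁻⁴ × 1500 = 0.08970 m
Δh = 0.06300 + 0.11687 + 0.15004 + 0.10384 + 0.08970 = 0.52345 m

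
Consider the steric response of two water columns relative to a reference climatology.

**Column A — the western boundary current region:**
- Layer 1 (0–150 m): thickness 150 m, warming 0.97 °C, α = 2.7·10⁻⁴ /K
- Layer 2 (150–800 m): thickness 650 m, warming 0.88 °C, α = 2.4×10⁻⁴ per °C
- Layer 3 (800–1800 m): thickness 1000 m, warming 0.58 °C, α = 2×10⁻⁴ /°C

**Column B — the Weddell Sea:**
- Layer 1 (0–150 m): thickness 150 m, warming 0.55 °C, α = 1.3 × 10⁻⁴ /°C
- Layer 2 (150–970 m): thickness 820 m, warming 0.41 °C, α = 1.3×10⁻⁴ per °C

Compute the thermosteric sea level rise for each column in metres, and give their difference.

A 150 × 0.97 × 2.7×10⁻⁴ = 0.039285 m
A 150–800 m: 650 × 2.4×10⁻⁴ × 0.88 = 0.13728 m
A 800–1800 m: 1000 × 0.58 × 2×10⁻⁴ = 0.11600 m
A total: 0.292565 m
B 0–150 m: 1.3×10⁻⁴ × 0.55 × 150 = 0.010725 m
B 1.3×10⁻⁴ × 0.41 × 820 = 0.043706 m
B total: 0.054431 m
Difference: 0.292565 − 0.054431 = 0.238134 m

A: 0.293 m; B: 0.0544 m; difference 0.238 m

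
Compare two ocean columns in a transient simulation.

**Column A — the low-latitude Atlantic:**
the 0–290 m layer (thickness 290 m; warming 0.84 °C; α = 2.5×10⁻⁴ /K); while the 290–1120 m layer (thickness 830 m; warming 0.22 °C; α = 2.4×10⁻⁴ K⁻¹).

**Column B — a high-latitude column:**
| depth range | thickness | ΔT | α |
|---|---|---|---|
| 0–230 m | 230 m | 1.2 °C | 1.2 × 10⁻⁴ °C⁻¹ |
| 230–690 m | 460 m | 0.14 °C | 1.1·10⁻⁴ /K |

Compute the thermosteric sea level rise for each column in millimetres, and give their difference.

A 0.84 × 290 × 2.5×10⁻⁴ = 0.06090 m
A 290–1120 m: 2.4×10⁻⁴ × 830 × 0.22 = 0.043824 m
A total: 0.104724 m
B 1.2 × 1.2×10⁻⁴ × 230 = 0.03312 m
B Layer 2: 1.1×10⁻⁴ × 0.14 × 460 = 0.007084 m
B total: 0.040204 m
Difference: 0.104724 − 0.040204 = 0.06452 m

A: 105 mm; B: 40.2 mm; difference 64.5 mm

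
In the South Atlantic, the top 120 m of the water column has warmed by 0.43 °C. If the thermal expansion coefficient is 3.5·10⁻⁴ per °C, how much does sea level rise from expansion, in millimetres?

Δh = αΔT·H = 3.5×10⁻⁴ × 0.43 × 120 = 0.01806 m

Δh ≈ 18 mm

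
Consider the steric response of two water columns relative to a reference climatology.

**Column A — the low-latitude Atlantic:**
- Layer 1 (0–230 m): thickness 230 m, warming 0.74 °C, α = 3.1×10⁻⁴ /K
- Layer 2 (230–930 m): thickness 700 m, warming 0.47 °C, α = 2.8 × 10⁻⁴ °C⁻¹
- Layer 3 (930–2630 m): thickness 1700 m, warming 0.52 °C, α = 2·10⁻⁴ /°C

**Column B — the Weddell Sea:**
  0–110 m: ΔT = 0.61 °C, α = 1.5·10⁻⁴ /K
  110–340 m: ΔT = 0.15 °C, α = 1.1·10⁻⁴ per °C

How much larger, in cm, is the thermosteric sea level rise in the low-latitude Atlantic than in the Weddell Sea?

31 cm larger

A 0–230 m: 3.1×10⁻⁴ × 230 × 0.74 = 0.052762 m
A 700 × 2.8×10⁻⁴ × 0.47 = 0.09212 m
A 930–2630 m: 2×10⁻⁴ × 0.52 × 1700 = 0.17680 m
A total: 0.321682 m
B 0–110 m: 0.61 × 110 × 1.5×10⁻⁴ = 0.010065 m
B Layer 2: 230 × 1.1×10⁻⁴ × 0.15 = 0.003795 m
B total: 0.01386 m
Difference: 0.321682 − 0.01386 = 0.307822 m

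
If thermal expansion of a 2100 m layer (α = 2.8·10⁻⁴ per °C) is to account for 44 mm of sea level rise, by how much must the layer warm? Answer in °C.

0.075 °C

ΔT = Δh/(αH) = 0.044 / (2.8×10⁻⁴ × 2100) ≈ 0.07483 °C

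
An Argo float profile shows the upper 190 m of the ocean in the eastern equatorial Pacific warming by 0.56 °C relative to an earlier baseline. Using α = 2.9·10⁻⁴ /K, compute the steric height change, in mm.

31 mm

Δh = αΔT·H = 2.9×10⁻⁴ × 0.56 × 190 = 0.030856 m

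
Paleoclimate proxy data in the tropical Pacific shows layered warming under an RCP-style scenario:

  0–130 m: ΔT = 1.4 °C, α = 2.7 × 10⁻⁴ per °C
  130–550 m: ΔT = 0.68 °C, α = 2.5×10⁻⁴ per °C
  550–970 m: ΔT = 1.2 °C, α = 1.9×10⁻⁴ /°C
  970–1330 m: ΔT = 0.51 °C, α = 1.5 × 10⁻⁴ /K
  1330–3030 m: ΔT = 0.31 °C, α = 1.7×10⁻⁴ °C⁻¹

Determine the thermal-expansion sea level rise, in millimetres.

0–130 m: 130 × 1.4 × 2.7×10⁻⁴ = 0.04914 m
420 × 2.5×10⁻⁴ × 0.68 = 0.07140 m
550–970 m: 1.2 × 1.9×10⁻⁴ × 420 = 0.09576 m
970–1330 m: 1.5×10⁻⁴ × 0.51 × 360 = 0.02754 m
1330–3030 m: 0.31 × 1.7×10⁻⁴ × 1700 = 0.08959 m
Δh = 0.04914 + 0.07140 + 0.09576 + 0.02754 + 0.08959 = 0.33343 m

about 333 mm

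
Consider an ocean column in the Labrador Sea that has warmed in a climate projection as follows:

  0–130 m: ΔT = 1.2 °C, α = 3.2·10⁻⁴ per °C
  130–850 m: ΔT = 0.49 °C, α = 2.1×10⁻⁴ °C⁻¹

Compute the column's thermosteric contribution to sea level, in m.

3.2×10⁻⁴ × 130 × 1.2 = 0.04992 m
Layer 2: 720 × 2.1×10⁻⁴ × 0.49 = 0.074088 m
Δh = 0.04992 + 0.074088 = 0.124008 m

Δh ≈ 0.12 m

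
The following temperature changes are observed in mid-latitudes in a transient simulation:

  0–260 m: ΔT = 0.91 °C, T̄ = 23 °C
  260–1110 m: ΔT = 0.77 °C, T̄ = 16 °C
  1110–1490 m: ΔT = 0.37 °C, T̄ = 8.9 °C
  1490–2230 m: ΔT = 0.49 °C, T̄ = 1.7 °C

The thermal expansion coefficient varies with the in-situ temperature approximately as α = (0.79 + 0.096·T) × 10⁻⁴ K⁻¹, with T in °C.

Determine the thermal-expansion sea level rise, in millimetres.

Layer 1: α = (0.79 + 0.096×23)×10⁻⁴ = 2.998×10⁻⁴ K⁻¹
Layer 2: α = (0.79 + 0.096×16)×10⁻⁴ = 2.326×10⁻⁴ K⁻¹
Layer 3: α = (0.79 + 0.096×8.9)×10⁻⁴ = 1.6444×10⁻⁴ K⁻¹
Layer 4: α = (0.79 + 0.096×1.7)×10⁻⁴ = 0.9532×10⁻⁴ K⁻¹
0.91 × 260 × 2.998×10⁻⁴ = 0.07093268 m
0.77 × 2.326×10⁻⁴ × 850 = 0.1522367 m
1.6444×10⁻⁴ × 0.37 × 380 = 0.023120264 m
Layer 4: 0.49 × 0.9532×10⁻⁴ × 740 = 0.034563032 m
Δh = 0.07093268 + 0.1522367 + 0.023120264 + 0.034563032 = 0.280852676 m ≈ 280 mm

Δh ≈ 280 mm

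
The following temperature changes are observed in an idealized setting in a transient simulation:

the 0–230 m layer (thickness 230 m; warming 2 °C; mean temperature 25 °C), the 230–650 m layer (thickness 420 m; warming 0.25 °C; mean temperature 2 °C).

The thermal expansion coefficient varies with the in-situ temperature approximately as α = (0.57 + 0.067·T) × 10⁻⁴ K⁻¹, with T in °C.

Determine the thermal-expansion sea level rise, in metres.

Layer 1: α = (0.57 + 0.067×25)×10⁻⁴ = 2.245×10⁻⁴ K⁻¹
Layer 2: α = (0.57 + 0.067×2)×10⁻⁴ = 0.704×10⁻⁴ K⁻¹
Layer 1: 230 × 2 × 2.245×10⁻⁴ = 0.10327 m
230–650 m: 0.704×10⁻⁴ × 0.25 × 420 = 0.007392 m
Δh = 0.10327 + 0.007392 = 0.110662 m ≈ 0.11 m

0.11 m of thermosteric rise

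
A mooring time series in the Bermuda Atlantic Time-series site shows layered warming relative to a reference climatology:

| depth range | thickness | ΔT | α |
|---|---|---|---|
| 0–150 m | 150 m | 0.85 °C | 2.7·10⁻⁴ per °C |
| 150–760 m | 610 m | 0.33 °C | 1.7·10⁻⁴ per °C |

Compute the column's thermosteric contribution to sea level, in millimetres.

Δh = 69 mm

150 × 0.85 × 2.7×10⁻⁴ = 0.034425 m
0.33 × 610 × 1.7×10⁻⁴ = 0.034221 m
Δh = 0.034425 + 0.034221 = 0.068646 m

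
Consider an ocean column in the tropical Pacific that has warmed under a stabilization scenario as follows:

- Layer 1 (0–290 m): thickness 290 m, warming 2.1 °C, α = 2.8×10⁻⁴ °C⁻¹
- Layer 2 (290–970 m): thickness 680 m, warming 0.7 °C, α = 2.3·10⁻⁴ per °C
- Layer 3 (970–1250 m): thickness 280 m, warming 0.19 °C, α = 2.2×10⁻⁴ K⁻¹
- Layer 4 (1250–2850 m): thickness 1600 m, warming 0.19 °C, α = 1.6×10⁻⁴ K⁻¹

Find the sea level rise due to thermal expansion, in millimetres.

290 × 2.1 × 2.8×10⁻⁴ = 0.17052 m
Layer 2: 680 × 2.3×10⁻⁴ × 0.7 = 0.10948 m
970–1250 m: 0.19 × 2.2×10⁻⁴ × 280 = 0.011704 m
1.6×10⁻⁴ × 0.19 × 1600 = 0.04864 m
Δh = 0.17052 + 0.10948 + 0.011704 + 0.04864 = 0.340344 m ≈ 340 mm

Δh = 340 mm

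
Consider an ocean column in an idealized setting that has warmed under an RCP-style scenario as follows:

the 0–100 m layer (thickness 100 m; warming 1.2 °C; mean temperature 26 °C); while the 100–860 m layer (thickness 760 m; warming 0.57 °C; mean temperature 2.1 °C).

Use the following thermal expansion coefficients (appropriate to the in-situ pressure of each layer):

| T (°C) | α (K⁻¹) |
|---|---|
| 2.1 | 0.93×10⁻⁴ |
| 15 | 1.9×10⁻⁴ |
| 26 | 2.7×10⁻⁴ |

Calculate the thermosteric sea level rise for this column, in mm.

about 72.7 mm

Layer 1 at 26 °C → α = 2.7×10⁻⁴ K⁻¹
Layer 2 at 2.1 °C → α = 0.93×10⁻⁴ K⁻¹
1.2 × 100 × 2.7×10⁻⁴ = 0.03240 m
0.57 × 0.93×10⁻⁴ × 760 = 0.0402876 m
Δh = 0.03240 + 0.0402876 = 0.0726876 m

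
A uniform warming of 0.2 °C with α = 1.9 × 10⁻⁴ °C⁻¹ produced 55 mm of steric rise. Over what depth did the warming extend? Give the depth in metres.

H = Δh/(αΔT) = 0.055 / (1.9×10⁻⁴ × 0.2) ≈ 1447 m

about 1450 m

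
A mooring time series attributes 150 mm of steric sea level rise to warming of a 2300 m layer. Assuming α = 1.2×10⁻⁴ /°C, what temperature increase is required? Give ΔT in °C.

ΔT = Δh/(αH) = 0.15 / (1.2×10⁻⁴ × 2300) ≈ 0.5435 °C

0.54 °C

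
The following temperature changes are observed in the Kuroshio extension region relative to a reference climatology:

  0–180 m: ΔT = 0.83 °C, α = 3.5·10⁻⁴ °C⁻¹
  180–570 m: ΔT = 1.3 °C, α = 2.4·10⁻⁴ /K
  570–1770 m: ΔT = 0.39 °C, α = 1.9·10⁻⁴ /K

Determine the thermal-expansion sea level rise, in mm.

180 × 0.83 × 3.5×10⁻⁴ = 0.05229 m
Layer 2: 2.4×10⁻⁴ × 390 × 1.3 = 0.12168 m
570–1770 m: 1.9×10⁻⁴ × 0.39 × 1200 = 0.08892 m
Δh = 0.05229 + 0.12168 + 0.08892 = 0.26289 m ≈ 263 mm

263 mm of thermosteric rise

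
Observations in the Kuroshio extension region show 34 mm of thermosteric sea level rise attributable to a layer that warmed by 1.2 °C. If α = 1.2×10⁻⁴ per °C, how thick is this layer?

H ≈ 236 m

H = Δh/(αΔT) = 0.034 / (1.2×10⁻⁴ × 1.2) ≈ 236.1 m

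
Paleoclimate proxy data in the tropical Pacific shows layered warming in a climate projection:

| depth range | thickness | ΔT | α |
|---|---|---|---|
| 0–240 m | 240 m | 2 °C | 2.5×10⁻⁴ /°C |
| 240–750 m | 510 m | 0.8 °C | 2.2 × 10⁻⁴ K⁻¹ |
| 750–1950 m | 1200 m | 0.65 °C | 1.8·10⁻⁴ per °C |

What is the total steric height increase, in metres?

about 0.350 m

Layer 1: 2.5×10⁻⁴ × 240 × 2 = 0.12000 m
240–750 m: 0.8 × 2.2×10⁻⁴ × 510 = 0.08976 m
1.8×10⁻⁴ × 0.65 × 1200 = 0.14040 m
Δh = 0.12000 + 0.08976 + 0.14040 = 0.35016 m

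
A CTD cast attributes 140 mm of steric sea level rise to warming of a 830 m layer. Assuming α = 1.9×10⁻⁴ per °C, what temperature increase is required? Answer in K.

0.888 K

ΔT = Δh/(αH) = 0.14 / (1.9×10⁻⁴ × 830) ≈ 0.8878 K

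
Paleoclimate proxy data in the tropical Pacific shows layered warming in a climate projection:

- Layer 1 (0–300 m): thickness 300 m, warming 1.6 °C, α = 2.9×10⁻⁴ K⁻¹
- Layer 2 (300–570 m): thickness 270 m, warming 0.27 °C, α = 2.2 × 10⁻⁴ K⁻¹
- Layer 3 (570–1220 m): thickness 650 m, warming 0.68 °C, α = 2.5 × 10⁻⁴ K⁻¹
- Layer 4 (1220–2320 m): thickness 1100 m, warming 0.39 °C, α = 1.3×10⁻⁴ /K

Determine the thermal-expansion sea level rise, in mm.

2.9×10⁻⁴ × 300 × 1.6 = 0.13920 m
Layer 2: 0.27 × 270 × 2.2×10⁻⁴ = 0.016038 m
Layer 3: 2.5×10⁻⁴ × 0.68 × 650 = 0.11050 m
1100 × 1.3×10⁻⁴ × 0.39 = 0.05577 m
Δh = 0.13920 + 0.016038 + 0.11050 + 0.05577 = 0.321508 m

about 322 mm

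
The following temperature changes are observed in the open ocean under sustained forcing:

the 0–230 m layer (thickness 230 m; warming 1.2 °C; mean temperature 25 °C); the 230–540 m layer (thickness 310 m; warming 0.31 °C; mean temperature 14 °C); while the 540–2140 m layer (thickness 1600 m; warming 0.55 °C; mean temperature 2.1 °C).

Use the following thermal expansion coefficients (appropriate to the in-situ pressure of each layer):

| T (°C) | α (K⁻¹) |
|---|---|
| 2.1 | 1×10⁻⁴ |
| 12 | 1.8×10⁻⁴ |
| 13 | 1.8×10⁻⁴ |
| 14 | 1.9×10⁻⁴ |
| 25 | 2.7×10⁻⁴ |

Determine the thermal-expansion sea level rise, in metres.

Layer 1 at 25 °C → α = 2.7×10⁻⁴ K⁻¹
Layer 2 at 14 °C → α = 1.9×10⁻⁴ K⁻¹
Layer 3 at 2.1 °C → α = 1×10⁻⁴ K⁻¹
230 × 1.2 × 2.7×10⁻⁴ = 0.07452 m
0.31 × 310 × 1.9×10⁻⁴ = 0.018259 m
1×10⁻⁴ × 0.55 × 1600 = 0.08800 m
Δh = 0.07452 + 0.018259 + 0.08800 = 0.180779 m ≈ 0.181 m

0.181 m of thermosteric rise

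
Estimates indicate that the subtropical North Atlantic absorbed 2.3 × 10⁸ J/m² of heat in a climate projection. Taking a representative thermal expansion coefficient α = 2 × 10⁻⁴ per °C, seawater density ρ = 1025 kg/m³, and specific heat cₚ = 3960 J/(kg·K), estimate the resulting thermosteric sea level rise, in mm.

11.3 mm

Δh = αQ/(ρcₚ) = 2×10⁻⁴ × 2.3×10⁸ / (1025 × 3960) ≈ 0.011333 m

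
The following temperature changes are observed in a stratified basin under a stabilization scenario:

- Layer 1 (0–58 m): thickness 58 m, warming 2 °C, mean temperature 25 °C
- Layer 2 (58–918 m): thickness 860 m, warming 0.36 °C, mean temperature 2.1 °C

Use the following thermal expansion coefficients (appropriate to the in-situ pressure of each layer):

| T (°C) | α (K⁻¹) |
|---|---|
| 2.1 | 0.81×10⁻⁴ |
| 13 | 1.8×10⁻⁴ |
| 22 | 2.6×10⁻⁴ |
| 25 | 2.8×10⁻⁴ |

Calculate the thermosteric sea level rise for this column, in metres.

Layer 1 at 25 °C → α = 2.8×10⁻⁴ K⁻¹
Layer 2 at 2.1 °C → α = 0.81×10⁻⁴ K⁻¹
2.8×10⁻⁴ × 58 × 2 = 0.03248 m
58–918 m: 860 × 0.81×10⁻⁴ × 0.36 = 0.0250776 m
Δh = 0.03248 + 0.0250776 = 0.0575576 m

0.0576 m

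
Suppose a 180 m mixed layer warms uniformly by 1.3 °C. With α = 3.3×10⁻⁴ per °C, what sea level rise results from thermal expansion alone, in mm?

Δh = 77 mm

Δh = αΔT·H = 3.3×10⁻⁴ × 1.3 × 180 = 0.07722 m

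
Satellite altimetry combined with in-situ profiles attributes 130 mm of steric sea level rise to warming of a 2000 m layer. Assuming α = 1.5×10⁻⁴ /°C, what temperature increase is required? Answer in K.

ΔT = Δh/(αH) = 0.13 / (1.5×10⁻⁴ × 2000) ≈ 0.4333 K

0.433 K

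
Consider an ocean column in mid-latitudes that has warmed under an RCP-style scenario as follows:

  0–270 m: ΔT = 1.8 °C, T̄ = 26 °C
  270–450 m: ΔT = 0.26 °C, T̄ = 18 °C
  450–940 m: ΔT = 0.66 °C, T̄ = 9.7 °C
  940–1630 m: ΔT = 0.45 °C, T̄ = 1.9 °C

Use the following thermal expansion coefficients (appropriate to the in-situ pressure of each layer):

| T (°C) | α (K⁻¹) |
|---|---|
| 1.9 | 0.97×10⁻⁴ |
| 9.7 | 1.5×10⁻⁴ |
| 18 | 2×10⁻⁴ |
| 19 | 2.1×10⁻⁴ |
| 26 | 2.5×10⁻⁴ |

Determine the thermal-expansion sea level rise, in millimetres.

about 209 mm

Layer 1 at 26 °C → α = 2.5×10⁻⁴ K⁻¹
Layer 2 at 18 °C → α = 2×10⁻⁴ K⁻¹
Layer 3 at 9.7 °C → α = 1.5×10⁻⁴ K⁻¹
Layer 4 at 1.9 °C → α = 0.97×10⁻⁴ K⁻¹
Layer 1: 2.5×10⁻⁴ × 270 × 1.8 = 0.12150 m
0.26 × 2×10⁻⁴ × 180 = 0.00936 m
450–940 m: 1.5×10⁻⁴ × 490 × 0.66 = 0.04851 m
Layer 4: 0.97×10⁻⁴ × 690 × 0.45 = 0.0301185 m
Δh = 0.12150 + 0.00936 + 0.04851 + 0.0301185 = 0.2094885 m ≈ 209 mm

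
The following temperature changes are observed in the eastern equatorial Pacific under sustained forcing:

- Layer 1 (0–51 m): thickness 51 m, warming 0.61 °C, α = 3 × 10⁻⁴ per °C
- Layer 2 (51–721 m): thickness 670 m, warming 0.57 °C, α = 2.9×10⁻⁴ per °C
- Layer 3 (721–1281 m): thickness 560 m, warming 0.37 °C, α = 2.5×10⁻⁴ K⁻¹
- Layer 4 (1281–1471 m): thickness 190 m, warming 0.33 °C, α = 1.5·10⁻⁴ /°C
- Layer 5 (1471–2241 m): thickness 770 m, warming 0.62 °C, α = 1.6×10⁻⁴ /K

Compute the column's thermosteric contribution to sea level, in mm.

Δh ≈ 258 mm

Layer 1: 51 × 0.61 × 3×10⁻⁴ = 0.009333 m
Layer 2: 2.9×10⁻⁴ × 670 × 0.57 = 0.110751 m
721–1281 m: 560 × 0.37 × 2.5×10⁻⁴ = 0.05180 m
1281–1471 m: 0.33 × 1.5×10⁻⁴ × 190 = 0.009405 m
0.62 × 770 × 1.6×10⁻⁴ = 0.076384 m
Δh = 0.009333 + 0.110751 + 0.05180 + 0.009405 + 0.076384 = 0.257673 m ≈ 258 mm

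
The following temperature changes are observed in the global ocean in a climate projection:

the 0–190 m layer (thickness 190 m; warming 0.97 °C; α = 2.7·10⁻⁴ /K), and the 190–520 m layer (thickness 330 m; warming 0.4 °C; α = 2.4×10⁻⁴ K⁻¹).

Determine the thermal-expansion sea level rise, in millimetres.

0.97 × 2.7×10⁻⁴ × 190 = 0.049761 m
2.4×10⁻⁴ × 0.4 × 330 = 0.03168 m
Δh = 0.049761 + 0.03168 = 0.081441 m

81.4 mm of thermosteric rise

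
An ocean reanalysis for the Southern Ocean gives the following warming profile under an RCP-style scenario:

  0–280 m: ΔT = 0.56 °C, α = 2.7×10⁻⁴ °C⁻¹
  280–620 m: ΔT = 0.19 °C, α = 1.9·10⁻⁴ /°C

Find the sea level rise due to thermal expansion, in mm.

280 × 2.7×10⁻⁴ × 0.56 = 0.042336 m
280–620 m: 0.19 × 1.9×10⁻⁴ × 340 = 0.012274 m
Δh = 0.042336 + 0.012274 = 0.05461 m

55 mm of thermosteric rise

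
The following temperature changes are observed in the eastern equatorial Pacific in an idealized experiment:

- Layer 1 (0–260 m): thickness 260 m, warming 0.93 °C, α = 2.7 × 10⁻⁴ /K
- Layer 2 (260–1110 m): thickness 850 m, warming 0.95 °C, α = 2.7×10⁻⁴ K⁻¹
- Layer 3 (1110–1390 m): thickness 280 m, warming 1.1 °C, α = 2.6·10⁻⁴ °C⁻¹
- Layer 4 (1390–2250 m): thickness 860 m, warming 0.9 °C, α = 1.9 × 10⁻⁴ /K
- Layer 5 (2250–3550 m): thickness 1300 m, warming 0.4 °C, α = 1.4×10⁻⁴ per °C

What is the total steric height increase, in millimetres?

260 × 0.93 × 2.7×10⁻⁴ = 0.065286 m
2.7×10⁻⁴ × 850 × 0.95 = 0.218025 m
Layer 3: 2.6×10⁻⁴ × 1.1 × 280 = 0.08008 m
Layer 4: 1.9×10⁻⁴ × 0.9 × 860 = 0.14706 m
1.4×10⁻⁴ × 1300 × 0.4 = 0.07280 m
Δh = 0.065286 + 0.218025 + 0.08008 + 0.14706 + 0.07280 = 0.583251 m

583 mm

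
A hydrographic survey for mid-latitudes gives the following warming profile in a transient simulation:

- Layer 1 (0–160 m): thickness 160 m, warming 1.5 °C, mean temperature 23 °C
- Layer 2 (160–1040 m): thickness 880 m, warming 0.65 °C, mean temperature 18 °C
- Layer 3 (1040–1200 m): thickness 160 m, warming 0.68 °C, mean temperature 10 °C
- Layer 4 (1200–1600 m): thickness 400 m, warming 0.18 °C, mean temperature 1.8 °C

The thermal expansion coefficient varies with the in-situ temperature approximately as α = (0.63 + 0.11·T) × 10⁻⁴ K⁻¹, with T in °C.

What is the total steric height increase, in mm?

about 250 mm

Layer 1: α = (0.63 + 0.11×23)×10⁻⁴ = 3.16×10⁻⁴ K⁻¹
Layer 2: α = (0.63 + 0.11×18)×10⁻⁴ = 2.61×10⁻⁴ K⁻¹
Layer 3: α = (0.63 + 0.11×10)×10⁻⁴ = 1.73×10⁻⁴ K⁻¹
Layer 4: α = (0.63 + 0.11×1.8)×10⁻⁴ = 0.828×10⁻⁴ K⁻¹
0–160 m: 1.5 × 3.16×10⁻⁴ × 160 = 0.07584 m
0.65 × 880 × 2.61×10⁻⁴ = 0.149292 m
Layer 3: 1.73×10⁻⁴ × 160 × 0.68 = 0.0188224 m
Layer 4: 0.828×10⁻⁴ × 400 × 0.18 = 0.0059616 m
Δh = 0.07584 + 0.149292 + 0.0188224 + 0.0059616 = 0.249916 m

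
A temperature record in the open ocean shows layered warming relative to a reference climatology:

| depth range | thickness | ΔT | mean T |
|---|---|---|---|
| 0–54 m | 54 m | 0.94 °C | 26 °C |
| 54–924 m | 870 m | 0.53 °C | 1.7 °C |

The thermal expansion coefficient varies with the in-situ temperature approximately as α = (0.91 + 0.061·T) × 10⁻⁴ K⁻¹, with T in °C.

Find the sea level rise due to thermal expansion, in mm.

Layer 1: α = (0.91 + 0.061×26)×10⁻⁴ = 2.496×10⁻⁴ K⁻¹
Layer 2: α = (0.91 + 0.061×1.7)×10⁻⁴ = 1.0137×10⁻⁴ K⁻¹
2.496×10⁻⁴ × 54 × 0.94 = 0.012669696 m
54–924 m: 870 × 1.0137×10⁻⁴ × 0.53 = 0.046741707 m
Δh = 0.012669696 + 0.046741707 = 0.059411403 m

about 59 mm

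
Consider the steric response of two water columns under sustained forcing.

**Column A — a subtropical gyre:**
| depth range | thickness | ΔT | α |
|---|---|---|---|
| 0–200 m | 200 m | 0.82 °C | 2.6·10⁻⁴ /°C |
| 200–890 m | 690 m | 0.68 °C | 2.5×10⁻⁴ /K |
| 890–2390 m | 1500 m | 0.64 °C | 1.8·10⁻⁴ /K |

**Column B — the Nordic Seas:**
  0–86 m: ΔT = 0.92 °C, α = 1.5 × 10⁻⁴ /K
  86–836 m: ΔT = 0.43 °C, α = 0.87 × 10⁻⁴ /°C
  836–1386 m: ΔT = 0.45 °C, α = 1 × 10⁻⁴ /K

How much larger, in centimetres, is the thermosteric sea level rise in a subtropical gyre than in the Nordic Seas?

A Layer 1: 200 × 0.82 × 2.6×10⁻⁴ = 0.04264 m
A Layer 2: 2.5×10⁻⁴ × 690 × 0.68 = 0.11730 m
A 890–2390 m: 0.64 × 1.8×10⁻⁴ × 1500 = 0.17280 m
A total: 0.33274 m
B 0–86 m: 1.5×10⁻⁴ × 0.92 × 86 = 0.011868 m
B 0.43 × 0.87×10⁻⁴ × 750 = 0.0280575 m
B 836–1386 m: 0.45 × 550 × 1×10⁻⁴ = 0.02475 m
B total: 0.0646755 m
Difference: 0.33274 − 0.0646755 = 0.2680645 m

26.8 cm larger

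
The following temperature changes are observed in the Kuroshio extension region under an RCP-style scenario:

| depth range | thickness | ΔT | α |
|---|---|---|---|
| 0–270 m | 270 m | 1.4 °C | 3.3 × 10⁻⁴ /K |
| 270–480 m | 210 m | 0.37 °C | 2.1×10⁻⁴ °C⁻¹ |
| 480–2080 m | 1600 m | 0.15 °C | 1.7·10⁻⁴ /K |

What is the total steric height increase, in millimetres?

about 182 mm

Layer 1: 1.4 × 3.3×10⁻⁴ × 270 = 0.12474 m
210 × 0.37 × 2.1×10⁻⁴ = 0.016317 m
Layer 3: 1600 × 1.7×10⁻⁴ × 0.15 = 0.04080 m
Δh = 0.12474 + 0.016317 + 0.04080 = 0.181857 m ≈ 182 mm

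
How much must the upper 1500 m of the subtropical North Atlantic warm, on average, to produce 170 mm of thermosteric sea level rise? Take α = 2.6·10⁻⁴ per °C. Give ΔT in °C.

about 0.44 °C

ΔT = Δh/(αH) = 0.17 / (2.6×10⁻⁴ × 1500) ≈ 0.4359 °C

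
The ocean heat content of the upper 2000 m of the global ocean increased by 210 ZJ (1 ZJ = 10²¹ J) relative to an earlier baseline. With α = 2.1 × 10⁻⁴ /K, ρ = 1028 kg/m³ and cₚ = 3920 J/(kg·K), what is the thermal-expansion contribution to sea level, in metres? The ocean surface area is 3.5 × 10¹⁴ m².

Per unit area: Q = 210×10²¹ / (3.5×10¹⁴) = 6×10⁸ J/m²
Δh = αQ/(ρcₚ) = 2.1×10⁻⁴ × 6×10⁸ / (1028 × 3920) ≈ 0.031267 m

Δh = 0.0313 m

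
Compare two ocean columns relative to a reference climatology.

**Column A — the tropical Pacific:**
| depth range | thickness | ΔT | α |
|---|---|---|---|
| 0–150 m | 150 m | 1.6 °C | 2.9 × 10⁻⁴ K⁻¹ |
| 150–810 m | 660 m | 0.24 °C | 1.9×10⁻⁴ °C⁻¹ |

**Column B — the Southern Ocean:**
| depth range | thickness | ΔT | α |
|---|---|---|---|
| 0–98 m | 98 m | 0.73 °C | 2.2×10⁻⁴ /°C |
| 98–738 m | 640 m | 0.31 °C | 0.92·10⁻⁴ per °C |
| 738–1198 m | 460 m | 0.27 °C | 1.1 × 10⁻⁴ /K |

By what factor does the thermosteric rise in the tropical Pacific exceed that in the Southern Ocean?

A Layer 1: 2.9×10⁻⁴ × 150 × 1.6 = 0.06960 m
A Layer 2: 0.24 × 1.9×10⁻⁴ × 660 = 0.030096 m
A total: 0.099696 m
B 0–98 m: 98 × 0.73 × 2.2×10⁻⁴ = 0.0157388 m
B 98–738 m: 640 × 0.31 × 0.92×10⁻⁴ = 0.0182528 m
B 460 × 0.27 × 1.1×10⁻⁴ = 0.013662 m
B total: 0.0476536 m
Ratio: 0.099696 / 0.0476536 ≈ 2.092

≈ 2.1×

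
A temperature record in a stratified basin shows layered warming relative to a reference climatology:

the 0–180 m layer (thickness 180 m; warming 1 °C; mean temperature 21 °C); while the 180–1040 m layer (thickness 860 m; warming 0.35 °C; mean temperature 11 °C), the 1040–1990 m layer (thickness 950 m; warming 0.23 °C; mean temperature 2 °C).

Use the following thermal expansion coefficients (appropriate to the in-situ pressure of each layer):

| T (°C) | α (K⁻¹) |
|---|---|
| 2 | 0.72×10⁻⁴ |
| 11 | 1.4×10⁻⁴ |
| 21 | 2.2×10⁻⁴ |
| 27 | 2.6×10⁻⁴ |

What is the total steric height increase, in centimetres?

Layer 1 at 21 °C → α = 2.2×10⁻⁴ K⁻¹
Layer 2 at 11 °C → α = 1.4×10⁻⁴ K⁻¹
Layer 3 at 2 °C → α = 0.72×10⁻⁴ K⁻¹
0–180 m: 2.2×10⁻⁴ × 180 × 1 = 0.03960 m
0.35 × 1.4×10⁻⁴ × 860 = 0.04214 m
1040–1990 m: 0.23 × 950 × 0.72×10⁻⁴ = 0.015732 m
Δh = 0.03960 + 0.04214 + 0.015732 = 0.097472 m ≈ 9.75 cm

Δh ≈ 9.75 cm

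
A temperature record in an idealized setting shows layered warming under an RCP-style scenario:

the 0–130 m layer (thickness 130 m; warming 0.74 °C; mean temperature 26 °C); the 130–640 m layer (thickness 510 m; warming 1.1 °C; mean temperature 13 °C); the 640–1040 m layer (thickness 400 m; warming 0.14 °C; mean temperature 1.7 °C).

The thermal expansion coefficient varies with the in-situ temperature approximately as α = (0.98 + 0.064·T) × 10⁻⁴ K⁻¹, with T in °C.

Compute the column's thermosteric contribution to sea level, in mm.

Layer 1: α = (0.98 + 0.064×26)×10⁻⁴ = 2.644×10⁻⁴ K⁻¹
Layer 2: α = (0.98 + 0.064×13)×10⁻⁴ = 1.812×10⁻⁴ K⁻¹
Layer 3: α = (0.98 + 0.064×1.7)×10⁻⁴ = 1.0888×10⁻⁴ K⁻¹
0–130 m: 130 × 2.644×10⁻⁴ × 0.74 = 0.02543528 m
Layer 2: 1.812×10⁻⁴ × 510 × 1.1 = 0.1016532 m
Layer 3: 1.0888×10⁻⁴ × 400 × 0.14 = 0.00609728 m
Δh = 0.02543528 + 0.1016532 + 0.00609728 = 0.13318576 m ≈ 133 mm

Δh ≈ 133 mm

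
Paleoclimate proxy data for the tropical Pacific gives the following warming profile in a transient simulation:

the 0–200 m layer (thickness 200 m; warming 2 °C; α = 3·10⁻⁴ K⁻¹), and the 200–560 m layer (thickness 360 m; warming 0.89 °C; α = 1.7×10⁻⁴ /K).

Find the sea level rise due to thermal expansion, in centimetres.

Δh ≈ 17.4 cm

0–200 m: 3×10⁻⁴ × 2 × 200 = 0.12000 m
Layer 2: 0.89 × 360 × 1.7×10⁻⁴ = 0.054468 m
Δh = 0.12000 + 0.054468 = 0.174468 m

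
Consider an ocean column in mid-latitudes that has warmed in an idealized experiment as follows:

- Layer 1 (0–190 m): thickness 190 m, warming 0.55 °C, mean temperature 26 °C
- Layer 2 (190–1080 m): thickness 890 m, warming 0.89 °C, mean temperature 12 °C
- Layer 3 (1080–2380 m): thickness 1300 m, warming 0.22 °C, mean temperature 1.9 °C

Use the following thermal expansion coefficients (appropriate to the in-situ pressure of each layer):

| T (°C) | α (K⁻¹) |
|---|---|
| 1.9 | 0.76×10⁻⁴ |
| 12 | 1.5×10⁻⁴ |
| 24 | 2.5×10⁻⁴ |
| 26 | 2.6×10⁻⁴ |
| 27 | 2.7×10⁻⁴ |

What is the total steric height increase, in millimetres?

Layer 1 at 26 °C → α = 2.6×10⁻⁴ K⁻¹
Layer 2 at 12 °C → α = 1.5×10⁻⁴ K⁻¹
Layer 3 at 1.9 °C → α = 0.76×10⁻⁴ K⁻¹
Layer 1: 2.6×10⁻⁴ × 0.55 × 190 = 0.02717 m
Layer 2: 1.5×10⁻⁴ × 890 × 0.89 = 0.118815 m
Layer 3: 0.76×10⁻⁴ × 1300 × 0.22 = 0.021736 m
Δh = 0.02717 + 0.118815 + 0.021736 = 0.167721 m

170 mm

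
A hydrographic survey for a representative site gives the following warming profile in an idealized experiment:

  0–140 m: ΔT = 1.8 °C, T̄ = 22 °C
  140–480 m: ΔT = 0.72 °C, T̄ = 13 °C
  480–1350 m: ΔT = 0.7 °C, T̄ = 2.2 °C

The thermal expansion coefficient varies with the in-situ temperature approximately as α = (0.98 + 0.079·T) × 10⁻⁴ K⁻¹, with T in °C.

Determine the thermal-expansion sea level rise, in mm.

Layer 1: α = (0.98 + 0.079×22)×10⁻⁴ = 2.718×10⁻⁴ K⁻¹
Layer 2: α = (0.98 + 0.079×13)×10⁻⁴ = 2.007×10⁻⁴ K⁻¹
Layer 3: α = (0.98 + 0.079×2.2)×10⁻⁴ = 1.1538×10⁻⁴ K⁻¹
Layer 1: 2.718×10⁻⁴ × 140 × 1.8 = 0.0684936 m
140–480 m: 340 × 0.72 × 2.007×10⁻⁴ = 0.04913136 m
480–1350 m: 870 × 0.7 × 1.1538×10⁻⁴ = 0.07026642 m
Δh = 0.0684936 + 0.04913136 + 0.07026642 = 0.18789138 m

190 mm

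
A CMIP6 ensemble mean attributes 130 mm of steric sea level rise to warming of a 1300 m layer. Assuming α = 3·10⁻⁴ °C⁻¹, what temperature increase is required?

ΔT ≈ 0.333 K

ΔT = Δh/(αH) = 0.13 / (3×10⁻⁴ × 1300) ≈ 0.3333 K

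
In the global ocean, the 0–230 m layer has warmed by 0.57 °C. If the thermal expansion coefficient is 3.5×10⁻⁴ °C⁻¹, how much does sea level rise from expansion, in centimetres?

4.6 cm of thermosteric rise

Δh = αΔT·H = 3.5×10⁻⁴ × 0.57 × 230 = 0.045885 m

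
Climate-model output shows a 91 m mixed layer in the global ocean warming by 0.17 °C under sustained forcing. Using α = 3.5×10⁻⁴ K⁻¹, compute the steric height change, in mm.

about 5.41 mm

Δh = αΔT·H = 3.5×10⁻⁴ × 0.17 × 91 = 0.0054145 m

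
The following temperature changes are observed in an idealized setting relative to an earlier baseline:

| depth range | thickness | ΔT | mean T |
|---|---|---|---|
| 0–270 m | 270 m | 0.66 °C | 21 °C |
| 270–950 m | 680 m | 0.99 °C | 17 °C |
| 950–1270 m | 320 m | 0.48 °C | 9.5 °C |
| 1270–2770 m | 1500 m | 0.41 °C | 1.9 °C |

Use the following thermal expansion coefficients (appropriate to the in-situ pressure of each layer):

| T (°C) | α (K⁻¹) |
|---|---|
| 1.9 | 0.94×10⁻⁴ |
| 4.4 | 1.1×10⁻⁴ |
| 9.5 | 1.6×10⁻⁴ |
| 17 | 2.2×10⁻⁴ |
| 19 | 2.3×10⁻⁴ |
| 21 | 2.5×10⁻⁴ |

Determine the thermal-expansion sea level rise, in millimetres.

Layer 1 at 21 °C → α = 2.5×10⁻⁴ K⁻¹
Layer 2 at 17 °C → α = 2.2×10⁻⁴ K⁻¹
Layer 3 at 9.5 °C → α = 1.6×10⁻⁴ K⁻¹
Layer 4 at 1.9 °C → α = 0.94×10⁻⁴ K⁻¹
0.66 × 270 × 2.5×10⁻⁴ = 0.04455 m
270–950 m: 2.2×10⁻⁴ × 0.99 × 680 = 0.148104 m
Layer 3: 1.6×10⁻⁴ × 0.48 × 320 = 0.024576 m
1270–2770 m: 0.41 × 1500 × 0.94×10⁻⁴ = 0.05781 m
Δh = 0.04455 + 0.148104 + 0.024576 + 0.05781 = 0.27504 m ≈ 280 mm

about 280 mm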